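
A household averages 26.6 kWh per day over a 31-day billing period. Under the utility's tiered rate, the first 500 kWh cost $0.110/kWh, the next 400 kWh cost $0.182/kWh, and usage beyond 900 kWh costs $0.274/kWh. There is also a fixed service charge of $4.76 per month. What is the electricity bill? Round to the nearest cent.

Usage = 26.6 kWh/day × 31 days = 824.6 kWh
First 500 kWh × $0.110 = $55.00
Next 324.6 kWh × $0.182 = $59.08
Remaining tier: 0 kWh (not reached)
Energy charge = $114.08; + service $4.76 = $118.84

$118.84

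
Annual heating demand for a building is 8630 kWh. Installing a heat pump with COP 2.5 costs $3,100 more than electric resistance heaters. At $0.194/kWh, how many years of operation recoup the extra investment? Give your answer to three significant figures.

3.09 years

Resistance: 8630 kWh × $0.194 = $1,674.22/yr
Heat pump: 8630 / 2.5 = 3452 kWh in → × $0.194 = $669.69/yr
Annual savings = $1,004.53
Payback = $3,100 / $1,004.53 = 3.09 years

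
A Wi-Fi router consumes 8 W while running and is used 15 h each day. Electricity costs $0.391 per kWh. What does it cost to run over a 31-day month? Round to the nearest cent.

$1.45

Energy = 8 W × 15 h/day × 31 days = 3,720 Wh = 3.72 kWh
Cost = 3.72 kWh × $0.391/kWh = $1.45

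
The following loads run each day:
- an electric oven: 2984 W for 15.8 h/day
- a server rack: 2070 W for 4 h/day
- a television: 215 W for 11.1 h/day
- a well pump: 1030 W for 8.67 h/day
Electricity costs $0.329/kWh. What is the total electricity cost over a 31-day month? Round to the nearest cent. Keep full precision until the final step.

electric oven: 2984 W × 15.8 h × 31 d = 1,461,563 Wh = 1,462 kWh
server rack: 2070 W × 4 h × 31 d = 256,680 Wh = 256.7 kWh
television: 215 W × 11.1 h × 31 d = 73,982 Wh = 73.98 kWh
well pump: 1030 W × 8.67 h × 31 d = 276,833 Wh = 276.8 kWh
Total energy = 1,462 + 256.7 + 73.98 + 276.8 = 2,069 kWh
Cost = 2,069 kWh × $0.329 = $680.72

$680.72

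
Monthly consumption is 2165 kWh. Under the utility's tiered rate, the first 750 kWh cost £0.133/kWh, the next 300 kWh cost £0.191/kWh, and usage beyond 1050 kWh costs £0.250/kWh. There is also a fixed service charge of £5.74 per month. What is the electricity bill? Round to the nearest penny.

£441.54

First 750 kWh × £0.133 = £99.75
Next 300 kWh × £0.191 = £57.30
Remaining 1115 kWh × £0.250 = £278.75
Energy charge = £435.80; + service £5.74 = £441.54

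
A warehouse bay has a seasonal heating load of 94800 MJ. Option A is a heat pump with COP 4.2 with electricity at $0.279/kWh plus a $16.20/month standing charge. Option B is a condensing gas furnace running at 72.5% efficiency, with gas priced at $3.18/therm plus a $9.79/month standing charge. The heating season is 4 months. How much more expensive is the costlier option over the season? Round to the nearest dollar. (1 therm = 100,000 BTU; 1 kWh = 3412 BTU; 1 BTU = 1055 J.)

$2166

Heat load = 94800 MJ = 94,800,000,000 J / 1055 = 89,857,820 BTU
Gas: input = 89,857,820 / 0.725 = 123,941,821 BTU = 1,239 therm → 1,239 × $3.18 = $3,941.35; + 4 × $9.79 standing = $3,980.51
Heat pump: 89,857,820 BTU / 3412 = 26,340 kWh heat; / 4.2 = 6,270 kWh in → × $0.279 = $1,749.45; + 4 × $16.20 standing = $1,814.25
Difference = |$3,980.51 − $1,814.25| = $2,166.26 ≈ $2166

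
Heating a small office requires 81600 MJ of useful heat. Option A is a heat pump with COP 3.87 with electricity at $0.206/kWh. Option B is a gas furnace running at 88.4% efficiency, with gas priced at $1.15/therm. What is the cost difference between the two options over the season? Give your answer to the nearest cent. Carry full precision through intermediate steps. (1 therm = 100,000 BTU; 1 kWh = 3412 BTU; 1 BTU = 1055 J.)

Heat load = 81600 MJ = 81,600,000,000 J / 1055 = 77,345,972 BTU
Gas: input = 77,345,972 / 0.884 = 87,495,443 BTU = 875 therm → 875 × $1.15 = $1,006.20
Heat pump: 77,345,972 BTU / 3412 = 22,670 kWh heat; / 3.87 = 5,858 kWh in → × $0.206 = $1,206.66
Difference = |$1,006.20 − $1,206.66| = $200.46

$200.46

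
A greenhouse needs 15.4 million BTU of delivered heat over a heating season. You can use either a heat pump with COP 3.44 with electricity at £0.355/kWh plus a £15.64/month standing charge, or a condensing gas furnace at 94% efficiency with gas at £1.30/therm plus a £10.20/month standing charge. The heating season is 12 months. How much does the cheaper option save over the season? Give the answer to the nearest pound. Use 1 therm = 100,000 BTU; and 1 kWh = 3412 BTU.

£318

Heat load = 15.4 × 10⁶ BTU = 15,400,000 BTU
Gas: input = 15,400,000 / 0.94 = 16,382,979 BTU = 163.8 therm → 163.8 × £1.30 = £212.98; + 12 × £10.20 standing = £335.38
Heat pump: 15,400,000 BTU / 3412 = 4,513 kWh heat; / 3.44 = 1,312 kWh in → × £0.355 = £465.78; + 12 × £15.64 standing = £653.46
Difference = |£335.38 − £653.46| = £318.08 ≈ £318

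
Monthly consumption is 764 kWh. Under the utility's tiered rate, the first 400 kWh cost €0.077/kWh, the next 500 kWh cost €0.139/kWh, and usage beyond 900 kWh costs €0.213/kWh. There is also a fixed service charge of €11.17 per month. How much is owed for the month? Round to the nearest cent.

First 400 kWh × €0.077 = €30.80
Next 364 kWh × €0.139 = €50.60
Remaining tier: 0 kWh (not reached)
Energy charge = €81.40; + service €11.17 = €92.57

€92.57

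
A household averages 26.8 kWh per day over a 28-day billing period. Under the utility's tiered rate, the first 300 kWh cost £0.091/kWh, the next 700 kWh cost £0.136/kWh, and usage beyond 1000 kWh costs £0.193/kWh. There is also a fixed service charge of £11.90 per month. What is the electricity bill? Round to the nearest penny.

£100.45

Usage = 26.8 kWh/day × 28 days = 750.4 kWh
First 300 kWh × £0.091 = £27.30
Next 450.4 kWh × £0.136 = £61.25
Remaining tier: 0 kWh (not reached)
Energy charge = £88.55; + service £11.90 = £100.45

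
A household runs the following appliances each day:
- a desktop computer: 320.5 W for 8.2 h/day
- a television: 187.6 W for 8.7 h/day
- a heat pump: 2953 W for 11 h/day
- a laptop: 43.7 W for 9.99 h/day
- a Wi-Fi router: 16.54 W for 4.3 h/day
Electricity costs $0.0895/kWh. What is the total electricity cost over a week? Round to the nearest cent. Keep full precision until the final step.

desktop computer: 320.5 W × 8.2 h × 7 d = 18,397 Wh = 18.4 kWh
television: 187.6 W × 8.7 h × 7 d = 11,425 Wh = 11.42 kWh
heat pump: 2953 W × 11 h × 7 d = 227,381 Wh = 227.4 kWh
laptop: 43.7 W × 9.99 h × 7 d = 3,056 Wh = 3.056 kWh
Wi-Fi router: 16.54 W × 4.3 h × 7 d = 498 Wh = 0.4979 kWh
Total energy = 18.4 + 11.42 + 227.4 + 3.056 + 0.4979 = 260.8 kWh
Cost = 260.8 kWh × $0.0895 = $23.34

$23.34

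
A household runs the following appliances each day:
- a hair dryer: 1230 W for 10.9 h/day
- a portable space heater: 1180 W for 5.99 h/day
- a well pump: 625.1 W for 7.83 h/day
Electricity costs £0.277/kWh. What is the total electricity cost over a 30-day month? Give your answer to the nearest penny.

£210.82

hair dryer: 1230 W × 10.9 h × 30 d = 402,210 Wh = 402.2 kWh
portable space heater: 1180 W × 5.99 h × 30 d = 212,046 Wh = 212 kWh
well pump: 625.1 W × 7.83 h × 30 d = 146,836 Wh = 146.8 kWh
Total energy = 402.2 + 212 + 146.8 = 761.1 kWh
Cost = 761.1 kWh × £0.277 = £210.82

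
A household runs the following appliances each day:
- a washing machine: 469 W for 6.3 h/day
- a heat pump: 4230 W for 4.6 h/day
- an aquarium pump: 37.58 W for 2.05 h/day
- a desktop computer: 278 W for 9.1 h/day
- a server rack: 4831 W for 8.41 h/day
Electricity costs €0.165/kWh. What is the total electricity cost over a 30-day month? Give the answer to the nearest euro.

washing machine: 469 W × 6.3 h × 30 d = 88,641 Wh = 88.64 kWh
heat pump: 4230 W × 4.6 h × 30 d = 583,740 Wh = 583.7 kWh
aquarium pump: 37.58 W × 2.05 h × 30 d = 2,311 Wh = 2.311 kWh
desktop computer: 278 W × 9.1 h × 30 d = 75,894 Wh = 75.89 kWh
server rack: 4831 W × 8.41 h × 30 d = 1,218,861 Wh = 1,219 kWh
Total energy = 88.64 + 583.7 + 2.311 + 75.89 + 1,219 = 1,969 kWh
Cost = 1,969 kWh × €0.165 = €324.96 ≈ €325

€325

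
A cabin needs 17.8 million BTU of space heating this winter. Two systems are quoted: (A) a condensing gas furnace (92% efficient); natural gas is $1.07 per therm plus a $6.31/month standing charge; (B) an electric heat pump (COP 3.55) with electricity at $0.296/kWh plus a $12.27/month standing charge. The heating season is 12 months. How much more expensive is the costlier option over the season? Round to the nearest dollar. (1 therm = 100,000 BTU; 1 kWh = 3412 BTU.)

$299

Heat load = 17.8 × 10⁶ BTU = 17,800,000 BTU
Gas: input = 17,800,000 / 0.92 = 19,347,826 BTU = 193.5 therm → 193.5 × $1.07 = $207.02; + 12 × $6.31 standing = $282.74
Heat pump: 17,800,000 BTU / 3412 = 5,217 kWh heat; / 3.55 = 1,470 kWh in → × $0.296 = $434.99; + 12 × $12.27 standing = $582.23
Difference = |$282.74 − $582.23| = $299.48 ≈ $299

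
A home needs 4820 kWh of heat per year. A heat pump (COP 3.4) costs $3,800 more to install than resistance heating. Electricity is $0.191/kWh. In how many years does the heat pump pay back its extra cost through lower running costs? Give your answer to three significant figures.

5.85 years

Resistance: 4820 kWh × $0.191 = $920.62/yr
Heat pump: 4820 / 3.4 = 1418 kWh in → × $0.191 = $270.77/yr
Annual savings = $649.85
Payback = $3,800 / $649.85 = 5.85 years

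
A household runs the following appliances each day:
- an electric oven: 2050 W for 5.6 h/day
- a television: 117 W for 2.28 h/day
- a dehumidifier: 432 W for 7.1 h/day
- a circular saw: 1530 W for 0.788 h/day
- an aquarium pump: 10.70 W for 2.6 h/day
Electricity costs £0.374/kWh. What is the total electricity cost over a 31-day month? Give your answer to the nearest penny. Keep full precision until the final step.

electric oven: 2050 W × 5.6 h × 31 d = 355,880 Wh = 355.9 kWh
television: 117 W × 2.28 h × 31 d = 8,270 Wh = 8.27 kWh
dehumidifier: 432 W × 7.1 h × 31 d = 95,083 Wh = 95.08 kWh
circular saw: 1530 W × 0.788 h × 31 d = 37,375 Wh = 37.37 kWh
aquarium pump: 10.70 W × 2.6 h × 31 d = 862 Wh = 0.8624 kWh
Total energy = 355.9 + 8.27 + 95.08 + 37.37 + 0.8624 = 497.5 kWh
Cost = 497.5 kWh × £0.374 = £186.05

£186.05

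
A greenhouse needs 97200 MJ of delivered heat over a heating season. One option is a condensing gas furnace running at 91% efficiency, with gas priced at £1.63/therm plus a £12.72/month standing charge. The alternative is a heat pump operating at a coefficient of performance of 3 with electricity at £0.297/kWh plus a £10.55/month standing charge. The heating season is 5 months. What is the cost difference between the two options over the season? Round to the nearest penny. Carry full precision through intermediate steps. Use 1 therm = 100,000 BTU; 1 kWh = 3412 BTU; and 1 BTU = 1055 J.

Heat load = 97200 MJ = 97,200,000,000 J / 1055 = 92,132,701 BTU
Gas: input = 92,132,701 / 0.91 = 101,244,727 BTU = 1,012 therm → 1,012 × £1.63 = £1,650.29; + 5 × £12.72 standing = £1,713.89
Heat pump: 92,132,701 BTU / 3412 = 27,000 kWh heat; / 3 = 9,001 kWh in → × £0.297 = £2,673.25; + 5 × £10.55 standing = £2,726.00
Difference = |£1,713.89 − £2,726.00| = £1,012.11

£1012.11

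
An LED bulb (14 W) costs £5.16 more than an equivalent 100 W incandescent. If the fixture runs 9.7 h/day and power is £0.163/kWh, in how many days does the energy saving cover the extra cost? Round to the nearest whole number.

Power saved = 100 − 14 = 86 W
Daily energy saved = 86 W × 9.7 h = 834.2 Wh = 0.8342 kWh
Daily savings = 0.8342 × £0.163 = £0.1360
Payback = £5.16 / £0.1360 per day = 37.95 days

38 days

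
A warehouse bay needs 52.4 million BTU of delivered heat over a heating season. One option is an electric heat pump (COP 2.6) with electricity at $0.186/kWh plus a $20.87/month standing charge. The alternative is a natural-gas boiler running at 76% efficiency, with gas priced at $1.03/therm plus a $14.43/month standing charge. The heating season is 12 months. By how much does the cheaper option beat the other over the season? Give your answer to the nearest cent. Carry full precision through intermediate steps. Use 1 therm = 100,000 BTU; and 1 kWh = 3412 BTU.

Heat load = 52.4 × 10⁶ BTU = 52,400,000 BTU
Gas: input = 52,400,000 / 0.76 = 68,947,368 BTU = 689.5 therm → 689.5 × $1.03 = $710.16; + 12 × $14.43 standing = $883.32
Heat pump: 52,400,000 BTU / 3412 = 15,360 kWh heat; / 2.6 = 5,907 kWh in → × $0.186 = $1,098.66; + 12 × $20.87 standing = $1,349.10
Difference = |$883.32 − $1,349.10| = $465.78

$465.78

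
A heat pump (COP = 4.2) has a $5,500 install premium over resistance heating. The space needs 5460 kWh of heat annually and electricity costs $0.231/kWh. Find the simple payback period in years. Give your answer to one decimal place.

5.7 years

Resistance: 5460 kWh × $0.231 = $1,261.26/yr
Heat pump: 5460 / 4.2 = 1300 kWh in → × $0.231 = $300.30/yr
Annual savings = $960.96
Payback = $5,500 / $960.96 = 5.72 years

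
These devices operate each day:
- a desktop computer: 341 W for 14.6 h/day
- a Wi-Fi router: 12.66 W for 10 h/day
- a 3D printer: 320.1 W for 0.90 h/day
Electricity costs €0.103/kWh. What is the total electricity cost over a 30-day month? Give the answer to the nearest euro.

€17

desktop computer: 341 W × 14.6 h × 30 d = 149,358 Wh = 149.4 kWh
Wi-Fi router: 12.66 W × 10 h × 30 d = 3,798 Wh = 3.798 kWh
3D printer: 320.1 W × 0.90 h × 30 d = 8,643 Wh = 8.643 kWh
Total energy = 149.4 + 3.798 + 8.643 = 161.8 kWh
Cost = 161.8 kWh × €0.103 = €16.67 ≈ €17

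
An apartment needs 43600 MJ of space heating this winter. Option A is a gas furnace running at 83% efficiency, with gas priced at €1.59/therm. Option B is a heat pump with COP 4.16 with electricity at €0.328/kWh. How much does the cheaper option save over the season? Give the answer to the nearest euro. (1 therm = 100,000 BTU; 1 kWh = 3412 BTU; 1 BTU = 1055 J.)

Heat load = 43600 MJ = 43,600,000,000 J / 1055 = 41,327,014 BTU
Gas: input = 41,327,014 / 0.83 = 49,791,583 BTU = 497.9 therm → 497.9 × €1.59 = €791.69
Heat pump: 41,327,014 BTU / 3412 = 12,110 kWh heat; / 4.16 = 2,912 kWh in → × €0.328 = €955.00
Difference = |€791.69 − €955.00| = €163.32 ≈ €163

€163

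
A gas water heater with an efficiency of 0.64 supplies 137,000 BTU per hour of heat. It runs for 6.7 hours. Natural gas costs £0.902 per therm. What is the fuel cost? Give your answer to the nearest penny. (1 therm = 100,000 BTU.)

Heat delivered = 137,000 BTU/h × 6.7 h = 917,900 BTU
Gas input = 917,900 / 0.64 = 1,434,219 BTU
= 1,434,219 / 100,000 = 14.34 therm
Cost = 14.34 × £0.902/therm = £12.94

£12.94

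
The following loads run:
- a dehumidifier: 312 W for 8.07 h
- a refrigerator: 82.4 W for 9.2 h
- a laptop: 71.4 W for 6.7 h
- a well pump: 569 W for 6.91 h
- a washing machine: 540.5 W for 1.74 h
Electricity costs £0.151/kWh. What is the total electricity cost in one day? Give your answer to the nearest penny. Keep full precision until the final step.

dehumidifier: 312 W × 8.07 h = 2,518 Wh = 2.518 kWh
refrigerator: 82.4 W × 9.2 h = 758 Wh = 0.7581 kWh
laptop: 71.4 W × 6.7 h = 478 Wh = 0.4784 kWh
well pump: 569 W × 6.91 h = 3,932 Wh = 3.932 kWh
washing machine: 540.5 W × 1.74 h = 940 Wh = 0.9405 kWh
Total energy = 2.518 + 0.7581 + 0.4784 + 3.932 + 0.9405 = 8.627 kWh
Cost = 8.627 kWh × £0.151 = £1.30

£1.30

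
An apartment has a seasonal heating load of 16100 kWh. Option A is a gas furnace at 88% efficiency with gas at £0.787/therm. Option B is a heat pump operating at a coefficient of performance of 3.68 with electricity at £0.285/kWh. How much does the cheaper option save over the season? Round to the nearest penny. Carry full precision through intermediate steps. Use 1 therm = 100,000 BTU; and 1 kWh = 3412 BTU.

£755.60

Heat load = 16100 kWh × 3412 = 54,933,200 BTU
Gas: input = 54,933,200 / 0.88 = 62,424,091 BTU = 624.2 therm → 624.2 × £0.787 = £491.28
Heat pump: 54,933,200 BTU / 3412 = 16,100 kWh heat; / 3.68 = 4,375 kWh in → × £0.285 = £1,246.88
Difference = |£491.28 − £1,246.88| = £755.60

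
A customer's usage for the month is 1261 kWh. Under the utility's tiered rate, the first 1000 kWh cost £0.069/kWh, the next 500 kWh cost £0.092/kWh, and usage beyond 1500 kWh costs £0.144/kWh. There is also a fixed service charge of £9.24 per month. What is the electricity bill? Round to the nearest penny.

First 1000 kWh × £0.069 = £69.00
Next 261 kWh × £0.092 = £24.01
Remaining tier: 0 kWh (not reached)
Energy charge = £93.01; + service £9.24 = £102.25

£102.25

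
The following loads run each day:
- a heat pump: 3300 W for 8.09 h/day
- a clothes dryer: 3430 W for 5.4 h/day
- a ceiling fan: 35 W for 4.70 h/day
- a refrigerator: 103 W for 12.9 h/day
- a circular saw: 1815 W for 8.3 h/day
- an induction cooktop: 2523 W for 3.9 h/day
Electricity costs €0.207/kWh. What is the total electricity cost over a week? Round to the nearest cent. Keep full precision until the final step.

€103.77

heat pump: 3300 W × 8.09 h × 7 d = 186,879 Wh = 186.9 kWh
clothes dryer: 3430 W × 5.4 h × 7 d = 129,654 Wh = 129.7 kWh
ceiling fan: 35 W × 4.70 h × 7 d = 1,152 Wh = 1.151 kWh
refrigerator: 103 W × 12.9 h × 7 d = 9,301 Wh = 9.301 kWh
circular saw: 1815 W × 8.3 h × 7 d = 105,452 Wh = 105.5 kWh
induction cooktop: 2523 W × 3.9 h × 7 d = 68,878 Wh = 68.88 kWh
Total energy = 186.9 + 129.7 + 1.151 + 9.301 + 105.5 + 68.88 = 501.3 kWh
Cost = 501.3 kWh × €0.207 = €103.77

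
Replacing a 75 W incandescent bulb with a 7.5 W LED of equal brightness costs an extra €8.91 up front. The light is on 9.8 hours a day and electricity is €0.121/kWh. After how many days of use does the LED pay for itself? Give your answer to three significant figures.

Power saved = 75 − 7.5 = 67.5 W
Daily energy saved = 67.5 W × 9.8 h = 661.5 Wh = 0.6615 kWh
Daily savings = 0.6615 × €0.121 = €0.0800
Payback = €8.91 / €0.0800 per day = 111.3 days

111 days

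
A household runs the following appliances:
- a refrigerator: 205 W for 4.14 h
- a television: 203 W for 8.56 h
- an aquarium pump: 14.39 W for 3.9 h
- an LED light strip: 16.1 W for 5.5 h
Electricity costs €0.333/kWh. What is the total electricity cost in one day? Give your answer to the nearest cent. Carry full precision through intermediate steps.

€0.91

refrigerator: 205 W × 4.14 h = 849 Wh = 0.8487 kWh
television: 203 W × 8.56 h = 1,738 Wh = 1.738 kWh
aquarium pump: 14.39 W × 3.9 h = 56 Wh = 0.05612 kWh
LED light strip: 16.1 W × 5.5 h = 89 Wh = 0.08855 kWh
Total energy = 0.8487 + 1.738 + 0.05612 + 0.08855 = 2.731 kWh
Cost = 2.731 kWh × €0.333 = €0.91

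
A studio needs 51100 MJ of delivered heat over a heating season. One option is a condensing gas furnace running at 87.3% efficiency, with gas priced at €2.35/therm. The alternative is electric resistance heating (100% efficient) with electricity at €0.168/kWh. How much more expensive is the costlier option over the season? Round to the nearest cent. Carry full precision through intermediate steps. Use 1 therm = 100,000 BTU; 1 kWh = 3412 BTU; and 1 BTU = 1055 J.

Heat load = 51100 MJ = 51,100,000,000 J / 1055 = 48,436,019 BTU
Gas: input = 48,436,019 / 0.873 = 55,482,267 BTU = 554.8 therm → 554.8 × €2.35 = €1,303.83
Electric: 48,436,019 BTU / 3412 = 14,200 kWh → × €0.168 = €2,384.89
Difference = |€1,303.83 − €2,384.89| = €1,081.06

€1081.06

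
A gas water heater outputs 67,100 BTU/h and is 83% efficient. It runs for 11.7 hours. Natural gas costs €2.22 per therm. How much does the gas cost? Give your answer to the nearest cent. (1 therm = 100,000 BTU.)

€21.00

Heat delivered = 67,100 BTU/h × 11.7 h = 785,070 BTU
Gas input = 785,070 / 0.83 = 945,867 BTU
= 945,867 / 100,000 = 9.459 therm
Cost = 9.459 × €2.22/therm = €21.00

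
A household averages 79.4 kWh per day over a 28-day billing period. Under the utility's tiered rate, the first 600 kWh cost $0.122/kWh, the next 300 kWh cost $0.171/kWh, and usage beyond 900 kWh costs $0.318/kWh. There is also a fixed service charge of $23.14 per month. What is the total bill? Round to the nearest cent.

$568.42

Usage = 79.4 kWh/day × 28 days = 2223.2 kWh
First 600 kWh × $0.122 = $73.20
Next 300 kWh × $0.171 = $51.30
Remaining 1323.2 kWh × $0.318 = $420.78
Energy charge = $545.28; + service $23.14 = $568.42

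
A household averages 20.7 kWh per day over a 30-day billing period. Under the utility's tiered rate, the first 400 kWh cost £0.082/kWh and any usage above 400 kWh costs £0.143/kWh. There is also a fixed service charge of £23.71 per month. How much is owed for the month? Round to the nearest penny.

Usage = 20.7 kWh/day × 30 days = 621 kWh
First 400 kWh × £0.082 = £32.80
Remaining 221 kWh × £0.143 = £31.60
Energy charge = £64.40; + service £23.71 = £88.11

£88.11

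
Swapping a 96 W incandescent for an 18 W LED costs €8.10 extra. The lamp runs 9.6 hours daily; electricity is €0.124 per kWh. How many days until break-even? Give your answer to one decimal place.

87.2 days

Power saved = 96 − 18 = 78 W
Daily energy saved = 78 W × 9.6 h = 748.8 Wh = 0.7488 kWh
Daily savings = 0.7488 × €0.124 = €0.0929
Payback = €8.10 / €0.0929 per day = 87.24 days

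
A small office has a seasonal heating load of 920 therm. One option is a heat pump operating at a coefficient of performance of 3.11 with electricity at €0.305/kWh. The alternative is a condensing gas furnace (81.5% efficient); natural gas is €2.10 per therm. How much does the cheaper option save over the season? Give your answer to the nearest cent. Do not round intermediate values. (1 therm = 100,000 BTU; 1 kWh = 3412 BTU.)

€273.79

Heat load = 920 therm × 100,000 = 92,000,000 BTU
Gas: input = 92,000,000 / 0.815 = 112,883,436 BTU = 1,129 therm → 1,129 × €2.10 = €2,370.55
Heat pump: 92,000,000 BTU / 3412 = 26,960 kWh heat; / 3.11 = 8,670 kWh in → × €0.305 = €2,644.35
Difference = |€2,370.55 − €2,644.35| = €273.79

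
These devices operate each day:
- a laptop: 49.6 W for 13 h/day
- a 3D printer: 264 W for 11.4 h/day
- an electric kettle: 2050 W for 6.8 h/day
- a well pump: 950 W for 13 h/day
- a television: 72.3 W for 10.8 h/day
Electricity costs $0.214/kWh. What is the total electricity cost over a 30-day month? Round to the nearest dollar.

$197

laptop: 49.6 W × 13 h × 30 d = 19,344 Wh = 19.34 kWh
3D printer: 264 W × 11.4 h × 30 d = 90,288 Wh = 90.29 kWh
electric kettle: 2050 W × 6.8 h × 30 d = 418,200 Wh = 418.2 kWh
well pump: 950 W × 13 h × 30 d = 370,500 Wh = 370.5 kWh
television: 72.3 W × 10.8 h × 30 d = 23,425 Wh = 23.43 kWh
Total energy = 19.34 + 90.29 + 418.2 + 370.5 + 23.43 = 921.8 kWh
Cost = 921.8 kWh × $0.214 = $197.26 ≈ $197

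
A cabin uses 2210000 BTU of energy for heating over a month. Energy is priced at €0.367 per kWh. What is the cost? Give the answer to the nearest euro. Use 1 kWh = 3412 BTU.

2210000 BTU × (0.00029308 kWh/BTU) = 647.7 kWh
Cost = 647.7 kWh × €0.367/kWh = €237.71 ≈ €238

€238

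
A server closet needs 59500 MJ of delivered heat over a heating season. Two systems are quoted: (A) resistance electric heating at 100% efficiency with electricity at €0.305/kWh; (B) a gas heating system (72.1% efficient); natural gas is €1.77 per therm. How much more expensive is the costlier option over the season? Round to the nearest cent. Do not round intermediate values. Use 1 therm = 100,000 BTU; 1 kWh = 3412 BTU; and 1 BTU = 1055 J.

Heat load = 59500 MJ = 59,500,000,000 J / 1055 = 56,398,104 BTU
Gas: input = 56,398,104 / 0.721 = 78,222,059 BTU = 782.2 therm → 782.2 × €1.77 = €1,384.53
Electric: 56,398,104 BTU / 3412 = 16,530 kWh → × €0.305 = €5,041.45
Difference = |€1,384.53 − €5,041.45| = €3,656.92

€3656.92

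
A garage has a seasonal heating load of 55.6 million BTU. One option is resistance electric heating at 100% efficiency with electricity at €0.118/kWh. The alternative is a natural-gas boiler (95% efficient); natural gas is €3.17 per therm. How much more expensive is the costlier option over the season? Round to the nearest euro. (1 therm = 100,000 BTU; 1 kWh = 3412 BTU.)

Heat load = 55.6 × 10⁶ BTU = 55,600,000 BTU
Gas: input = 55,600,000 / 0.95 = 58,526,316 BTU = 585.3 therm → 585.3 × €3.17 = €1,855.28
Electric: 55,600,000 BTU / 3412 = 16,300 kWh → × €0.118 = €1,922.86
Difference = |€1,855.28 − €1,922.86| = €67.58 ≈ €68

€68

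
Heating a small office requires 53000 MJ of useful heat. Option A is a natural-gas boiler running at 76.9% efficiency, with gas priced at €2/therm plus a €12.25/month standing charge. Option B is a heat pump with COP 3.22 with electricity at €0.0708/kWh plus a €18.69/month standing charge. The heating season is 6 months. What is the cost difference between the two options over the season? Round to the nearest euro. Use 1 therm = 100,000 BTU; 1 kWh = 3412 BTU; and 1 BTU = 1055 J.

€944

Heat load = 53000 MJ = 53,000,000,000 J / 1055 = 50,236,967 BTU
Gas: input = 50,236,967 / 0.769 = 65,327,655 BTU = 653.3 therm → 653.3 × €2 = €1,306.55; + 6 × €12.25 standing = €1,380.05
Heat pump: 50,236,967 BTU / 3412 = 14,720 kWh heat; / 3.22 = 4,573 kWh in → × €0.0708 = €323.74; + 6 × €18.69 standing = €435.88
Difference = |€1,380.05 − €435.88| = €944.18 ≈ €944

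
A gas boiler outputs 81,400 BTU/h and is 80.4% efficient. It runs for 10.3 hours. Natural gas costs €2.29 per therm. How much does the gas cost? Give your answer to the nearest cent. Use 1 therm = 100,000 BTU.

Heat delivered = 81,400 BTU/h × 10.3 h = 838,420 BTU
Gas input = 838,420 / 0.804 = 1,042,811 BTU
= 1,042,811 / 100,000 = 10.43 therm
Cost = 10.43 × €2.29/therm = €23.88

€23.88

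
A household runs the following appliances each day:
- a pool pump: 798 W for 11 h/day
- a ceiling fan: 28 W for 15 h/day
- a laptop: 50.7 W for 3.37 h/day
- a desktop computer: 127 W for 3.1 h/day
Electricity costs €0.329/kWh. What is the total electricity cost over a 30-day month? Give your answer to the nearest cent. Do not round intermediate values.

pool pump: 798 W × 11 h × 30 d = 263,340 Wh = 263.3 kWh
ceiling fan: 28 W × 15 h × 30 d = 12,600 Wh = 12.6 kWh
laptop: 50.7 W × 3.37 h × 30 d = 5,126 Wh = 5.126 kWh
desktop computer: 127 W × 3.1 h × 30 d = 11,811 Wh = 11.81 kWh
Total energy = 263.3 + 12.6 + 5.126 + 11.81 = 292.9 kWh
Cost = 292.9 kWh × €0.329 = €96.36

€96.36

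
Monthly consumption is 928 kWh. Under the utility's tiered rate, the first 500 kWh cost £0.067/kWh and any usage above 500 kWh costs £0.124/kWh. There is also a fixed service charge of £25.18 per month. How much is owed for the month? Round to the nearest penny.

First 500 kWh × £0.067 = £33.50
Remaining 428 kWh × £0.124 = £53.07
Energy charge = £86.57; + service £25.18 = £111.75

£111.75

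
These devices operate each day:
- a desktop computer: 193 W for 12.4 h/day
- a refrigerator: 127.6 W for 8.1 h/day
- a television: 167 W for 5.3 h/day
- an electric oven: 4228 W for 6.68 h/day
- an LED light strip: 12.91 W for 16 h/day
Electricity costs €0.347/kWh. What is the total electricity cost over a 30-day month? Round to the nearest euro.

€341

desktop computer: 193 W × 12.4 h × 30 d = 71,796 Wh = 71.8 kWh
refrigerator: 127.6 W × 8.1 h × 30 d = 31,007 Wh = 31.01 kWh
television: 167 W × 5.3 h × 30 d = 26,553 Wh = 26.55 kWh
electric oven: 4228 W × 6.68 h × 30 d = 847,291 Wh = 847.3 kWh
LED light strip: 12.91 W × 16 h × 30 d = 6,197 Wh = 6.197 kWh
Total energy = 71.8 + 31.01 + 26.55 + 847.3 + 6.197 = 982.8 kWh
Cost = 982.8 kWh × €0.347 = €341.05 ≈ €341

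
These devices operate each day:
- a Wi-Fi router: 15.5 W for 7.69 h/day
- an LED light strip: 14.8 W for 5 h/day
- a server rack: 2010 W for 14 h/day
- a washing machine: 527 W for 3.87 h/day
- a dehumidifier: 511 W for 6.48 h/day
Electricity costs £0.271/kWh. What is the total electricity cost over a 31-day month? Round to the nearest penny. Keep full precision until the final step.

£282.98

Wi-Fi router: 15.5 W × 7.69 h × 31 d = 3,695 Wh = 3.695 kWh
LED light strip: 14.8 W × 5 h × 31 d = 2,294 Wh = 2.294 kWh
server rack: 2010 W × 14 h × 31 d = 872,340 Wh = 872.3 kWh
washing machine: 527 W × 3.87 h × 31 d = 63,224 Wh = 63.22 kWh
dehumidifier: 511 W × 6.48 h × 31 d = 102,650 Wh = 102.6 kWh
Total energy = 3.695 + 2.294 + 872.3 + 63.22 + 102.6 = 1,044 kWh
Cost = 1,044 kWh × £0.271 = £282.98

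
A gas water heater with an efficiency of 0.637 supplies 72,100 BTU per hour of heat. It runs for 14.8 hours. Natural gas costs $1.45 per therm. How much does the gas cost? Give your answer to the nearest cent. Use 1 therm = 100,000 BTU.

$24.29

Heat delivered = 72,100 BTU/h × 14.8 h = 1,067,080 BTU
Gas input = 1,067,080 / 0.637 = 1,675,165 BTU
= 1,675,165 / 100,000 = 16.75 therm
Cost = 16.75 × $1.45/therm = $24.29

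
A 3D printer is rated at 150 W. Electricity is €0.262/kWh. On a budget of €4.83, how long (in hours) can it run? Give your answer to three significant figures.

123 h

Energy budget = €4.83 / €0.262 per kWh = 18.44 kWh = 18,435 Wh
Runtime = 18,435 Wh / 150 W = 122.9 h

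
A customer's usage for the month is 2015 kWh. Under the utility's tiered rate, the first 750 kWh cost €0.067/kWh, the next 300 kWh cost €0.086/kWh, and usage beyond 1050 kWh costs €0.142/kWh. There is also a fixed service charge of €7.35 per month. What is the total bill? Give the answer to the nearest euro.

€220

First 750 kWh × €0.067 = €50.25
Next 300 kWh × €0.086 = €25.80
Remaining 965 kWh × €0.142 = €137.03
Energy charge = €213.08; + service €7.35 = €220.43 ≈ €220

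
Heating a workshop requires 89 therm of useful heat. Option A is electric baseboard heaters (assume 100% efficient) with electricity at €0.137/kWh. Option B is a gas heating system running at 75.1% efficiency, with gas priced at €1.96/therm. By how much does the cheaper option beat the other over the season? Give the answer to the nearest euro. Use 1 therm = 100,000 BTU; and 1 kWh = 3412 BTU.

€125

Heat load = 89 therm × 100,000 = 8,900,000 BTU
Gas: input = 8,900,000 / 0.751 = 11,850,866 BTU = 118.5 therm → 118.5 × €1.96 = €232.28
Electric: 8,900,000 BTU / 3412 = 2,608 kWh → × €0.137 = €357.36
Difference = |€232.28 − €357.36| = €125.08 ≈ €125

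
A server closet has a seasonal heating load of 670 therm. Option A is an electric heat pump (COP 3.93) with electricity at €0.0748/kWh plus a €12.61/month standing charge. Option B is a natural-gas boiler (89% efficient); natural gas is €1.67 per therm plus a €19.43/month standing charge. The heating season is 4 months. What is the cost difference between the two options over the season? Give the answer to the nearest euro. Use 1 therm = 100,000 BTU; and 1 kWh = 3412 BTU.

Heat load = 670 therm × 100,000 = 67,000,000 BTU
Gas: input = 67,000,000 / 0.89 = 75,280,899 BTU = 752.8 therm → 752.8 × €1.67 = €1,257.19; + 4 × €19.43 standing = €1,334.91
Heat pump: 67,000,000 BTU / 3412 = 19,640 kWh heat; / 3.93 = 4,997 kWh in → × €0.0748 = €373.74; + 4 × €12.61 standing = €424.18
Difference = |€1,334.91 − €424.18| = €910.73 ≈ €911

€911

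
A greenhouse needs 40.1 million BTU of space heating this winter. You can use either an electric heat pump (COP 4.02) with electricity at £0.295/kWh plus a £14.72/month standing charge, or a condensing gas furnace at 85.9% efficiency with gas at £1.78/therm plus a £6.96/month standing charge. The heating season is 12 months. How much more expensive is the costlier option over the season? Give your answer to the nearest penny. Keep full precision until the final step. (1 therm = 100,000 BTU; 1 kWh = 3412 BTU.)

£124.62

Heat load = 40.1 × 10⁶ BTU = 40,100,000 BTU
Gas: input = 40,100,000 / 0.859 = 46,682,189 BTU = 466.8 therm → 466.8 × £1.78 = £830.94; + 12 × £6.96 standing = £914.46
Heat pump: 40,100,000 BTU / 3412 = 11,750 kWh heat; / 4.02 = 2,924 kWh in → × £0.295 = £862.44; + 12 × £14.72 standing = £1,039.08
Difference = |£914.46 − £1,039.08| = £124.62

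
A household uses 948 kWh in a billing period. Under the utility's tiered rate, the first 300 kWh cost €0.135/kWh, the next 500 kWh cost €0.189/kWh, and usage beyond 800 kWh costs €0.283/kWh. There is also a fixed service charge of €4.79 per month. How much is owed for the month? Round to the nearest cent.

€181.67

First 300 kWh × €0.135 = €40.50
Next 500 kWh × €0.189 = €94.50
Remaining 148 kWh × €0.283 = €41.88
Energy charge = €176.88; + service €4.79 = €181.67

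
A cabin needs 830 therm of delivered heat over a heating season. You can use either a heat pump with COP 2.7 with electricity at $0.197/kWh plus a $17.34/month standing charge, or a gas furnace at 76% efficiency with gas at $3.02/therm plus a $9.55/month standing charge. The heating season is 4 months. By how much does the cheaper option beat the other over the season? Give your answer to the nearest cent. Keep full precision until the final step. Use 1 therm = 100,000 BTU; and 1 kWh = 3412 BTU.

Heat load = 830 therm × 100,000 = 83,000,000 BTU
Gas: input = 83,000,000 / 0.76 = 109,210,526 BTU = 1,092 therm → 1,092 × $3.02 = $3,298.16; + 4 × $9.55 standing = $3,336.36
Heat pump: 83,000,000 BTU / 3412 = 24,330 kWh heat; / 2.7 = 9,010 kWh in → × $0.197 = $1,774.89; + 4 × $17.34 standing = $1,844.25
Difference = |$3,336.36 − $1,844.25| = $1,492.11

$1492.11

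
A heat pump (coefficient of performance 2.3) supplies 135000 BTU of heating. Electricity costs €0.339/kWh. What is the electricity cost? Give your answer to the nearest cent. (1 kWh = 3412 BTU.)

Heat delivered = 135,000 BTU / 3412 = 39.57 kWh
Electrical input = 39.57 kWh / 2.3 = 17.2 kWh
Cost = 17.2 × €0.339/kWh = €5.83

€5.83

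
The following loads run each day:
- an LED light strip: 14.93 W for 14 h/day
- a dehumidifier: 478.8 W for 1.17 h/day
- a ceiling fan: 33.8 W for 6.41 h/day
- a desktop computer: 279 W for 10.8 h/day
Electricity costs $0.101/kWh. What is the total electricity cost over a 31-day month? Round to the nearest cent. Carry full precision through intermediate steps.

LED light strip: 14.93 W × 14 h × 31 d = 6,480 Wh = 6.48 kWh
dehumidifier: 478.8 W × 1.17 h × 31 d = 17,366 Wh = 17.37 kWh
ceiling fan: 33.8 W × 6.41 h × 31 d = 6,716 Wh = 6.716 kWh
desktop computer: 279 W × 10.8 h × 31 d = 93,409 Wh = 93.41 kWh
Total energy = 6.48 + 17.37 + 6.716 + 93.41 = 124 kWh
Cost = 124 kWh × $0.101 = $12.52

$12.52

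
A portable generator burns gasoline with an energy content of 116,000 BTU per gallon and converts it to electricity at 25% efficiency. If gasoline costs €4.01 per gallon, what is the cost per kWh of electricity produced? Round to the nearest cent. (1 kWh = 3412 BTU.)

Electrical output per gallon = 116,000 BTU × 0.25 / 3412 BTU/kWh = 8.499 kWh
Cost per kWh = €4.01 / 8.499 kWh = €0.472

€0.47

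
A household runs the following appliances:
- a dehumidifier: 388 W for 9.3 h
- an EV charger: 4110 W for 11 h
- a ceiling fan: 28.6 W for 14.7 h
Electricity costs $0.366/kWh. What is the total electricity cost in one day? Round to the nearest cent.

dehumidifier: 388 W × 9.3 h = 3,608 Wh = 3.608 kWh
EV charger: 4110 W × 11 h = 45,210 Wh = 45.21 kWh
ceiling fan: 28.6 W × 14.7 h = 420 Wh = 0.4204 kWh
Total energy = 3.608 + 45.21 + 0.4204 = 49.24 kWh
Cost = 49.24 kWh × $0.366 = $18.02

$18.02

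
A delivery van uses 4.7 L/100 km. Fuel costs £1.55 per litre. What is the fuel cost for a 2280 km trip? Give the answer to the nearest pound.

£166

Fuel = 4.7 L/100 km × 2280 km / 100 = 107.2 L
Cost = 107.2 L × £1.55/L = £166.10 ≈ £166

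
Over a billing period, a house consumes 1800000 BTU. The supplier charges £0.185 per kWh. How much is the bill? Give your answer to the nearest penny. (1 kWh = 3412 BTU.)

£97.60

1800000 BTU × (0.00029308 kWh/BTU) = 527.5 kWh
Cost = 527.5 kWh × £0.185/kWh = £97.60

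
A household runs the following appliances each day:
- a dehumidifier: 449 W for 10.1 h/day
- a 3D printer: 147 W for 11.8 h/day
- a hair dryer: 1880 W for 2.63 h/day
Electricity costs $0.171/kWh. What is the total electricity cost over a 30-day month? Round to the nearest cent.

$57.53

dehumidifier: 449 W × 10.1 h × 30 d = 136,047 Wh = 136 kWh
3D printer: 147 W × 11.8 h × 30 d = 52,038 Wh = 52.04 kWh
hair dryer: 1880 W × 2.63 h × 30 d = 148,332 Wh = 148.3 kWh
Total energy = 136 + 52.04 + 148.3 = 336.4 kWh
Cost = 336.4 kWh × $0.171 = $57.53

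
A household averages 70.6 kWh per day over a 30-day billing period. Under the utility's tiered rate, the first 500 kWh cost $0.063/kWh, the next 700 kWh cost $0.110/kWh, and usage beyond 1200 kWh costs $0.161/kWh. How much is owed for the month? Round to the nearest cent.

$256.30

Usage = 70.6 kWh/day × 30 days = 2118 kWh
First 500 kWh × $0.063 = $31.50
Next 700 kWh × $0.110 = $77.00
Remaining 918 kWh × $0.161 = $147.80
Total = $256.30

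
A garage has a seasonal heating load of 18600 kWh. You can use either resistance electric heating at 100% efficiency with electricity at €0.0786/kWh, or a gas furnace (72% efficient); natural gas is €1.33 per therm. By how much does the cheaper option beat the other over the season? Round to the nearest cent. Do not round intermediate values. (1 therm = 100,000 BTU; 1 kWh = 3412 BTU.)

€289.65

Heat load = 18600 kWh × 3412 = 63,463,200 BTU
Gas: input = 63,463,200 / 0.720 = 88,143,333 BTU = 881.4 therm → 881.4 × €1.33 = €1,172.31
Electric: 63,463,200 BTU / 3412 = 18,600 kWh → × €0.0786 = €1,461.96
Difference = |€1,172.31 − €1,461.96| = €289.65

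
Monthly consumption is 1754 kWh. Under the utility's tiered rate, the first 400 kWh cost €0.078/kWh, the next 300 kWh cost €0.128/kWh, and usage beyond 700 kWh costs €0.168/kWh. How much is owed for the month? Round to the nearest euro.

€247

First 400 kWh × €0.078 = €31.20
Next 300 kWh × €0.128 = €38.40
Remaining 1054 kWh × €0.168 = €177.07
Total = €246.67 ≈ €247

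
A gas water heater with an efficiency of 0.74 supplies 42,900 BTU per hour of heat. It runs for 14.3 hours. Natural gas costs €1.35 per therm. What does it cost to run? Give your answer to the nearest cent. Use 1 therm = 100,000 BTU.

Heat delivered = 42,900 BTU/h × 14.3 h = 613,470 BTU
Gas input = 613,470 / 0.74 = 829,014 BTU
= 829,014 / 100,000 = 8.29 therm
Cost = 8.29 × €1.35/therm = €11.19

€11.19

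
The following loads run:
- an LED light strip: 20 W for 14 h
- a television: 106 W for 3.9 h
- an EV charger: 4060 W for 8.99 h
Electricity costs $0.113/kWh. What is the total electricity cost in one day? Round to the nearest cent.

$4.20

LED light strip: 20 W × 14 h = 280 Wh = 0.28 kWh
television: 106 W × 3.9 h = 413 Wh = 0.4134 kWh
EV charger: 4060 W × 8.99 h = 36,499 Wh = 36.5 kWh
Total energy = 0.28 + 0.4134 + 36.5 = 37.19 kWh
Cost = 37.19 kWh × $0.113 = $4.20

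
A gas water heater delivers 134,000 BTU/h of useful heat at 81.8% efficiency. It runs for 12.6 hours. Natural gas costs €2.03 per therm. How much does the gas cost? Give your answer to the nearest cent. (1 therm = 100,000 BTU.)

€41.90

Heat delivered = 134,000 BTU/h × 12.6 h = 1,688,400 BTU
Gas input = 1,688,400 / 0.818 = 2,064,059 BTU
= 2,064,059 / 100,000 = 20.64 therm
Cost = 20.64 × €2.03/therm = €41.90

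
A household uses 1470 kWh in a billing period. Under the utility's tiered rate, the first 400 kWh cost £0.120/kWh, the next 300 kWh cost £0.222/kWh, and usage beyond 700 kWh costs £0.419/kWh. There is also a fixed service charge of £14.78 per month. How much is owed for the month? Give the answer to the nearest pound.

£452

First 400 kWh × £0.120 = £48.00
Next 300 kWh × £0.222 = £66.60
Remaining 770 kWh × £0.419 = £322.63
Energy charge = £437.23; + service £14.78 = £452.01 ≈ £452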